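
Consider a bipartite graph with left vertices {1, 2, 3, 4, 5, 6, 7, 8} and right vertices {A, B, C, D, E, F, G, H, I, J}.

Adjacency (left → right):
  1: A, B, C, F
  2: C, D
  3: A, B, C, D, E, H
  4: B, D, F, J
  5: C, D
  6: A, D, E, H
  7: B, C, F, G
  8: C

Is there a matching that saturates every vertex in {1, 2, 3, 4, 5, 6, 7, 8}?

The set {2, 5, 8} has only 2 neighbours ({C, D}), so by Hall's theorem at most 7 of the 8 left vertices can be matched.
Hence no matching covers every left vertex.

No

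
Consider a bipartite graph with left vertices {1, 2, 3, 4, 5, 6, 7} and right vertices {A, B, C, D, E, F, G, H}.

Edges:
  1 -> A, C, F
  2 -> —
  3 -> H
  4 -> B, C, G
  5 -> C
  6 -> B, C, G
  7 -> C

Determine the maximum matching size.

5

One maximum matching: 1–F, 3–H, 4–G, 5–C, 6–B.
The set {2, 5, 7} has only 1 neighbour ({C}), so by Hall's theorem at most 5 of the 7 left vertices can be matched.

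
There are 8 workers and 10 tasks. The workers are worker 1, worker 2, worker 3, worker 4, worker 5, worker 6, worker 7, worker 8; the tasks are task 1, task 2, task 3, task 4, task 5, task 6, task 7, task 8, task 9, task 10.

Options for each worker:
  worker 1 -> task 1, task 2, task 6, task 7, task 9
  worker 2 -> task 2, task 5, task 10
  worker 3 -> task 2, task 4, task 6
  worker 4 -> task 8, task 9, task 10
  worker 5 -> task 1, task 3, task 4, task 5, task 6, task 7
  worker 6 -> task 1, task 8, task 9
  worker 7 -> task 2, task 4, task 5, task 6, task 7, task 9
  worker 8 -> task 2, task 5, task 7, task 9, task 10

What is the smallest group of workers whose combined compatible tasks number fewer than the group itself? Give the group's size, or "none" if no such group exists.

none

A matching saturating every worker exists, for instance worker 1→task 7, worker 2→task 5, worker 3→task 2, worker 4→task 9, worker 5→task 1, worker 6→task 8, worker 7→task 4, worker 8→task 10.
By Hall's marriage theorem, this means |N(S)| ≥ |S| for every subset S, so no violating subset exists.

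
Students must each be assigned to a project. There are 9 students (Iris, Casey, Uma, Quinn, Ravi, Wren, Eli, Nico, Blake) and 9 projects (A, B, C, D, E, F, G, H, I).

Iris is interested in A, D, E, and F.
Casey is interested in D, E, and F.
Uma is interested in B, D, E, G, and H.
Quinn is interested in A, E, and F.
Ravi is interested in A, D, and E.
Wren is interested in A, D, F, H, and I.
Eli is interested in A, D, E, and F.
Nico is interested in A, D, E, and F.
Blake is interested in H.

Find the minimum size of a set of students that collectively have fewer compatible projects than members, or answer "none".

Take S = {Iris, Casey, Quinn, Ravi, Eli}. Its neighbourhood is {A, D, E, F}, so |N(S)| = 4 < |S| = 5.
Every subset of size less than 5 has at least as many neighbours as members, so 5 is the minimum.

5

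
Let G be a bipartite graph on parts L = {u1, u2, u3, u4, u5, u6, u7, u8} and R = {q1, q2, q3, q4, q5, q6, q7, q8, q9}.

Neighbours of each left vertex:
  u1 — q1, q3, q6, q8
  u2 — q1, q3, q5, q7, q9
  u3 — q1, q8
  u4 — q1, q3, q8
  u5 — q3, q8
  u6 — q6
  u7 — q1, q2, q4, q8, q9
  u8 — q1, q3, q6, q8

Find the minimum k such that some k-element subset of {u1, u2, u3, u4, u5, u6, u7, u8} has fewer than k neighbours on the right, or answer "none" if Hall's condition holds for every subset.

Take S = {u1, u3, u4, u5, u6}. Its neighbourhood is {q1, q3, q6, q8}, so |N(S)| = 4 < |S| = 5.
Every subset of size less than 5 has at least as many neighbours as members, so 5 is the minimum.

5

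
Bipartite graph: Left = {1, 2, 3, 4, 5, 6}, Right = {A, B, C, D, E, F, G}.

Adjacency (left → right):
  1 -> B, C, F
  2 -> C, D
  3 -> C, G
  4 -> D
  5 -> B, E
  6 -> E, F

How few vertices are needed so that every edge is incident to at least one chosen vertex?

The 6 edges 1–F, 2–C, 3–G, 4–D, 5–B, 6–E form a matching, so any vertex cover needs at least 6 vertices (one per matched edge).
Conversely {1, 2, 3, 4, 5, 6} meets every edge and has exactly 6 vertices, so 6 is optimal.

6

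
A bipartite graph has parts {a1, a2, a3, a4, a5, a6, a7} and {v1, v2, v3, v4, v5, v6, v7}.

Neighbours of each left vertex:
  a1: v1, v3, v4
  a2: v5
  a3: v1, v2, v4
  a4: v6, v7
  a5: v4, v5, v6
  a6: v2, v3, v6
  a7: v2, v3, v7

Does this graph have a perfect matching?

For example, pair a1→v3, a2→v5, a3→v1, a4→v7, a5→v4, a6→v6, a7→v2.
Every left vertex is matched, so this is a perfect matching.

Yes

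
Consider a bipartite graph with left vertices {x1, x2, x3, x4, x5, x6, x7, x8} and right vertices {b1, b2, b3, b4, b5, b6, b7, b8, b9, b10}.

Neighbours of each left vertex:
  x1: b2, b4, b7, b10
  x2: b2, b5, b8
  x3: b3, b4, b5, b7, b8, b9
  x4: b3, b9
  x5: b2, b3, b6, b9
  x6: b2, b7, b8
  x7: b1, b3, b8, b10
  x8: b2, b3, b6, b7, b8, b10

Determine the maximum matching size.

One maximum matching: x1-b4, x2-b8, x3-b5, x4-b9, x5-b6, x6-b2, x7-b3, x8-b7.
This saturates every left vertex, so 8 is the maximum.

8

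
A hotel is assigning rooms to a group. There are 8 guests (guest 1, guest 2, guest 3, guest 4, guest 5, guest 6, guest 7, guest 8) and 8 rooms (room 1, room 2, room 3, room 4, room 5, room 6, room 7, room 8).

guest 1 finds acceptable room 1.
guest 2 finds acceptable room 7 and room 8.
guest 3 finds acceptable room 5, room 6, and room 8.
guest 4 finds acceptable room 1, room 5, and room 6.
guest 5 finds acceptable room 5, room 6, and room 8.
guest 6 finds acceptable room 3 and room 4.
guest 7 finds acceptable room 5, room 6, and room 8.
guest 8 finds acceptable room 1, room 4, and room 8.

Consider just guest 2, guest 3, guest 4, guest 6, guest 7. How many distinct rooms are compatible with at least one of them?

The union of neighbours of {guest 2, guest 3, guest 4, guest 6, guest 7} is {room 1, room 3, room 4, room 5, room 6, room 7, room 8}, which has 7 elements.
Since |N(S)| = 7 ≥ |S| = 5, Hall's condition holds for this subset.

7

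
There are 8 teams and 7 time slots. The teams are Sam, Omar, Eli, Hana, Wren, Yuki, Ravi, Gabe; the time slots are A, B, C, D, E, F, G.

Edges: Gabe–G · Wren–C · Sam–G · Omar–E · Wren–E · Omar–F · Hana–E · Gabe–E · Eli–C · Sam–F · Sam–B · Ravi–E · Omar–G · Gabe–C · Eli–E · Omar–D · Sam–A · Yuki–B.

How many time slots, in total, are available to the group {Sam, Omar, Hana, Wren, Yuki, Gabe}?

The union of neighbours of {Sam, Omar, Hana, Wren, Yuki, Gabe} is {A, B, C, D, E, F, G}, which has 7 elements.
Since |N(S)| = 7 ≥ |S| = 6, Hall's condition holds for this subset.

7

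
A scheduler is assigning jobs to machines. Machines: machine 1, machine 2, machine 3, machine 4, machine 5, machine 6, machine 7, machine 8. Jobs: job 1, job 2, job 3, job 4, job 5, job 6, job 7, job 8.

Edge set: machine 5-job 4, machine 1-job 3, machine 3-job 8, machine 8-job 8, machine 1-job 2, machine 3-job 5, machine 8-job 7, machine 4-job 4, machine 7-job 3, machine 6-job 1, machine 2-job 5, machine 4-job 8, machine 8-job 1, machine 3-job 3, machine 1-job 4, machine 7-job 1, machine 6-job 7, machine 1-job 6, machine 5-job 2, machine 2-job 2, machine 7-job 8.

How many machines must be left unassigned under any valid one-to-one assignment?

0

A valid assignment of size 8: machine 1→job 6, machine 2→job 2, machine 3→job 5, machine 4→job 8, machine 5→job 4, machine 6→job 7, machine 7→job 3, machine 8→job 1.
All 8 machines are matched, so no larger matching exists.
That matches 8 of the 8, leaving 0 unmatched; no matching can do better.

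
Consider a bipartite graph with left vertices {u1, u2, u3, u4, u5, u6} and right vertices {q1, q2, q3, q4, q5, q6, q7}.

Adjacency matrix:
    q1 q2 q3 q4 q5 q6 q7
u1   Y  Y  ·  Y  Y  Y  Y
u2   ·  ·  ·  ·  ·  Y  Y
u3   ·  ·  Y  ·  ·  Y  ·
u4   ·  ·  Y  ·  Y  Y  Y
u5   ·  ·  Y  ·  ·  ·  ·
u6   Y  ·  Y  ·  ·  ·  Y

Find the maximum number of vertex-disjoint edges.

6

For example, pair u1-q4, u2-q7, u3-q6, u4-q5, u5-q3, u6-q1.
All 6 left vertices are matched, so no larger matching exists.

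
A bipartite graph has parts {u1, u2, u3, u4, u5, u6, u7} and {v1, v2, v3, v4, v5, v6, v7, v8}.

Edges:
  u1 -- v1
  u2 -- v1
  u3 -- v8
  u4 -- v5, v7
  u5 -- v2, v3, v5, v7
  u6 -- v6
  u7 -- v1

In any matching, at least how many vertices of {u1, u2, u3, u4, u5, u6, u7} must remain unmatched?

A valid assignment of size 5: u1–v1, u3–v8, u4–v7, u5–v2, u6–v6.
The set {u1, u2, u7} has only 1 neighbour ({v1}), so by Hall's theorem at most 5 of the 7 left vertices can be matched.
That matches 5 of the 7, leaving 2 unmatched; no matching can do better.

2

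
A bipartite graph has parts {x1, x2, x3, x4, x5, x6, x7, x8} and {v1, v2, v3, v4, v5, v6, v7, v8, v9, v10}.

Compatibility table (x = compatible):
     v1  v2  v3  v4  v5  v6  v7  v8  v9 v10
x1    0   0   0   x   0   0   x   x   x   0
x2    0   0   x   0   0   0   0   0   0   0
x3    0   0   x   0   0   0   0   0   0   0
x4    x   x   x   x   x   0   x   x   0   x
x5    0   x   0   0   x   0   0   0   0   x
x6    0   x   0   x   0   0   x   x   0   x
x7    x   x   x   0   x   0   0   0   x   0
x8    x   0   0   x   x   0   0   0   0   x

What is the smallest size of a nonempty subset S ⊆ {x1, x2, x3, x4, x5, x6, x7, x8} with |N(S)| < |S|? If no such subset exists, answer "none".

2

Take S = {x2, x3}. Its neighbourhood is {v3}, so |N(S)| = 1 < |S| = 2.
No single vertex violates Hall's condition since each has at least one neighbour, so 2 is the minimum.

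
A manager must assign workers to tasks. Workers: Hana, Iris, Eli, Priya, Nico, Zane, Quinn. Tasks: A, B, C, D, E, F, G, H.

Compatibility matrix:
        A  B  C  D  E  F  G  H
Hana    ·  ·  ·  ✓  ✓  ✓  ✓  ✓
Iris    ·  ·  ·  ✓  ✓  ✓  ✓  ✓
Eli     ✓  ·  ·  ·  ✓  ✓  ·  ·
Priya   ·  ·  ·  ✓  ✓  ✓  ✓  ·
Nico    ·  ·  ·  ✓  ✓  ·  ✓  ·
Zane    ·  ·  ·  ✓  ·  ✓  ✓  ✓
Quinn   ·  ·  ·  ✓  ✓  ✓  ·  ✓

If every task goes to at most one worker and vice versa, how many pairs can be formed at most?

6

One maximum matching: Hana–G, Iris–H, Eli–A, Priya–D, Nico–E, Zane–F.
The set {Hana, Iris, Priya, Nico, Zane, Quinn} has only 5 neighbours ({D, E, F, G, H}), so by Hall's theorem at most 6 of the 7 workers can be matched.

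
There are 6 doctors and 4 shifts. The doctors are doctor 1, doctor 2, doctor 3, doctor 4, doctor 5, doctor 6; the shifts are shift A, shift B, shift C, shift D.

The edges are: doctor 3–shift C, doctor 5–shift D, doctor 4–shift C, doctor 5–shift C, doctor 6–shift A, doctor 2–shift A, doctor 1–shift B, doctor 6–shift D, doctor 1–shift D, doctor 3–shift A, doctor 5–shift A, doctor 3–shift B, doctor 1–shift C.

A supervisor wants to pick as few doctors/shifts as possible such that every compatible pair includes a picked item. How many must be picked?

{shift A, shift B, shift C, shift D} is a vertex cover of size 4: every edge has an endpoint in this set.
No smaller cover exists because doctor 1–shift D, doctor 2–shift A, doctor 3–shift B, doctor 4–shift C is a matching of size 4, and a cover must include an endpoint of each of these disjoint edges (König's theorem).

4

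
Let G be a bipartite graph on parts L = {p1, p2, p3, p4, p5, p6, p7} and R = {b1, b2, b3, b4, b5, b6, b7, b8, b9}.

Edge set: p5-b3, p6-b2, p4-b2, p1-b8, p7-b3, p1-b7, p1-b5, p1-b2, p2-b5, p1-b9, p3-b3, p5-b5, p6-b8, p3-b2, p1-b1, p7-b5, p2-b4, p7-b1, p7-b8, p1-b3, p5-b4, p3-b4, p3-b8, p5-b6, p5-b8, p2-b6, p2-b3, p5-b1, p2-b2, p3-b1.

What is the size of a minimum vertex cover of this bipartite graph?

{p1, p2, p3, p4, p5, p6, p7} is a vertex cover of size 7: every edge has an endpoint in this set.
No smaller cover exists because p1–b7, p2–b6, p3–b1, p4–b2, p5–b5, p6–b8, p7–b3 is a matching of size 7, and a cover must include an endpoint of each of these disjoint edges (König's theorem).

7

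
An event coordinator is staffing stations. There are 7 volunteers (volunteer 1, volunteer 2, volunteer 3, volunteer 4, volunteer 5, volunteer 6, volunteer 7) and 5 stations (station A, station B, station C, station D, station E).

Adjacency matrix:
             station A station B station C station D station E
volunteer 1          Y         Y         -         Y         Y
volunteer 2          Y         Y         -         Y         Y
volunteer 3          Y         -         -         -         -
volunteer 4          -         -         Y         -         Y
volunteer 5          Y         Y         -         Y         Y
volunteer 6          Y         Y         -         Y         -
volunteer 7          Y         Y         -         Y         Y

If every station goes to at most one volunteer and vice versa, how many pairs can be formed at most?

One maximum matching: volunteer 1-station E, volunteer 2-station B, volunteer 3-station A, volunteer 4-station C, volunteer 5-station D.
The set {volunteer 1, volunteer 2, volunteer 3, volunteer 5, volunteer 6, volunteer 7} has only 4 neighbours ({station A, station B, station D, station E}), so by Hall's theorem at most 5 of the 7 volunteers can be matched.

5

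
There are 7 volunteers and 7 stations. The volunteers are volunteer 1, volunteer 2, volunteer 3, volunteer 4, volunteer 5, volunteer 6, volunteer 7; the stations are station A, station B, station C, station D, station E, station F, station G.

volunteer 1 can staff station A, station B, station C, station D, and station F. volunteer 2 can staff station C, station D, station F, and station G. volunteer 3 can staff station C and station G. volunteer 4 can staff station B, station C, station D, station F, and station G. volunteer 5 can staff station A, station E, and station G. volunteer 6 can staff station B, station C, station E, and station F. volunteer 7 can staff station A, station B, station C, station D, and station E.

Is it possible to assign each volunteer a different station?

Yes

For example, pair volunteer 1-station A, volunteer 2-station D, volunteer 3-station G, volunteer 4-station F, volunteer 5-station E, volunteer 6-station C, volunteer 7-station B.
Every volunteer is matched, so this is a perfect matching.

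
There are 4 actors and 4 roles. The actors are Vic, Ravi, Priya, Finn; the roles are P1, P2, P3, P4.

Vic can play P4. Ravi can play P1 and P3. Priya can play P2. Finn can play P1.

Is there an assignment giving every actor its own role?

Yes

One maximum matching: Vic-P4, Ravi-P3, Priya-P2, Finn-P1.
All 4 actors are covered.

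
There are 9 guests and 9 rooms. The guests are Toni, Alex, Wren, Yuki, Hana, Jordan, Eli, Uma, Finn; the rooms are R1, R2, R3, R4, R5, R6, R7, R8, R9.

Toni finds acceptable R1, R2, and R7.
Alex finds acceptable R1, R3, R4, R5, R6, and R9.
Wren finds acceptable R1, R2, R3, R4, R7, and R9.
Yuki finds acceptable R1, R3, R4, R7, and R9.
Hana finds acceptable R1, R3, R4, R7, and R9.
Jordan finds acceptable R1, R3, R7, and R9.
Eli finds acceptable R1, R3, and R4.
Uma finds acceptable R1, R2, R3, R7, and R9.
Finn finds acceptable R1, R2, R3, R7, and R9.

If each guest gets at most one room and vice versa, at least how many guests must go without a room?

A valid assignment of size 7: Toni–R2, Alex–R6, Wren–R3, Yuki–R9, Hana–R1, Jordan–R7, Eli–R4.
The set {Toni, Wren, Yuki, Hana, Jordan, Eli, Uma, Finn} has only 6 neighbours ({R1, R2, R3, R4, R7, R9}), so by Hall's theorem at most 7 of the 9 guests can be matched.
That matches 7 of the 9, leaving 2 unmatched; no matching can do better.

2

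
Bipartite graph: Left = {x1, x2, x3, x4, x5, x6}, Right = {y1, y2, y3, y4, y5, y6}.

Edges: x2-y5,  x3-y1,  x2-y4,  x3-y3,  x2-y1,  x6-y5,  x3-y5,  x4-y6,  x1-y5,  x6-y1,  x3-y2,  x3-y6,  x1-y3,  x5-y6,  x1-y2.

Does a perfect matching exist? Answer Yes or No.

No

The set {x4, x5} has only 1 neighbour ({y6}), so by Hall's theorem at most 5 of the 6 left vertices can be matched.
Hence no matching covers every left vertex.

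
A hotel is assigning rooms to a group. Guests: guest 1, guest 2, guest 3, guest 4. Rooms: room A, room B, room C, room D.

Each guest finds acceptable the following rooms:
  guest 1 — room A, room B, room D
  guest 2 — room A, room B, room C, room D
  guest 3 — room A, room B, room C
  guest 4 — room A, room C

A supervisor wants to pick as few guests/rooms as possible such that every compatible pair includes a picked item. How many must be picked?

4

A maximum matching has 4 edges (e.g. guest 1–room B, guest 2–room D, guest 3–room A, guest 4–room C).
By König's theorem the minimum vertex cover has the same size. One such cover is {guest 1, guest 2, guest 3, guest 4}.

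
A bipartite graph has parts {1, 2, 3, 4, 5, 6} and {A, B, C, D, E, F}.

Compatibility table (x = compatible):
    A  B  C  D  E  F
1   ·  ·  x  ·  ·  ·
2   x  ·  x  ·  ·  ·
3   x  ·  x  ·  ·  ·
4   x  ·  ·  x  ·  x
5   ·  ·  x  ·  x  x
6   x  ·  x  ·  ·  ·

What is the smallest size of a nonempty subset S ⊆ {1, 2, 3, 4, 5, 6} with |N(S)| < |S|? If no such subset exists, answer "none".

3

Take S = {1, 2, 3}. Its neighbourhood is {A, C}, so |N(S)| = 2 < |S| = 3.
Every subset of size less than 3 has at least as many neighbours as members, so 3 is the minimum.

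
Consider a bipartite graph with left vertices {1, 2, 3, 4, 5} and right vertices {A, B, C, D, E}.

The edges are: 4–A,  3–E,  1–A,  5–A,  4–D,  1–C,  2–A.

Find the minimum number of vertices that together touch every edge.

4

A maximum matching has 4 edges (e.g. 1–C, 2–A, 3–E, 4–D).
By König's theorem the minimum vertex cover has the same size. One such cover is {1, 3, 4, A}.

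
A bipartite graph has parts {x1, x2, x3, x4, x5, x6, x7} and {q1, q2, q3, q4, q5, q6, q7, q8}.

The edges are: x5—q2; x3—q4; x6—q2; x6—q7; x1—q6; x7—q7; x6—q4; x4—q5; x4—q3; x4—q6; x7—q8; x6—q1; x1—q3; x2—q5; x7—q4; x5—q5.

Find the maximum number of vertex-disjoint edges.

7

One maximum matching: x1-q3, x2-q5, x3-q4, x4-q6, x5-q2, x6-q7, x7-q8.
This saturates every left vertex, so 7 is the maximum.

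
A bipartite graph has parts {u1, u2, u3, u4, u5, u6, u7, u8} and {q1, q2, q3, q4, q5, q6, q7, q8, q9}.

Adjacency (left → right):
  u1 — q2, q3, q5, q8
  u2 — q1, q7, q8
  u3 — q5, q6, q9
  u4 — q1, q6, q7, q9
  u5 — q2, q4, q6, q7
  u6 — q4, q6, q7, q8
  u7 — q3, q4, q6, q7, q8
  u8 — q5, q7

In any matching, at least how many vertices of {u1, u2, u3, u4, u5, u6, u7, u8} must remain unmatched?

One maximum matching: u1–q8, u2–q1, u3–q5, u4–q9, u5–q2, u6–q6, u7–q4, u8–q7.
This saturates every left vertex, so 8 is the maximum.
That matches 8 of the 8, leaving 0 unmatched; no matching can do better.

0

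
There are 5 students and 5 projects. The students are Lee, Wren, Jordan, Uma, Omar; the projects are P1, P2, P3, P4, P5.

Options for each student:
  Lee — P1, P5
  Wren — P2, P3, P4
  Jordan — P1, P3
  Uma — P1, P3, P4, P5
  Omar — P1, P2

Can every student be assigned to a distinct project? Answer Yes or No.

Yes

For example, pair Lee→P5, Wren→P2, Jordan→P3, Uma→P4, Omar→P1.
All 5 students are covered.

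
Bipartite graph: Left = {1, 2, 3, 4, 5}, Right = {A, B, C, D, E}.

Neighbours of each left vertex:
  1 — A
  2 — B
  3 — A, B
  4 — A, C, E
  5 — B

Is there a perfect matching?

The set {1, 2, 3, 5} has only 2 neighbours ({A, B}), so by Hall's theorem at most 3 of the 5 left vertices can be matched.
Hence no matching covers every left vertex.

No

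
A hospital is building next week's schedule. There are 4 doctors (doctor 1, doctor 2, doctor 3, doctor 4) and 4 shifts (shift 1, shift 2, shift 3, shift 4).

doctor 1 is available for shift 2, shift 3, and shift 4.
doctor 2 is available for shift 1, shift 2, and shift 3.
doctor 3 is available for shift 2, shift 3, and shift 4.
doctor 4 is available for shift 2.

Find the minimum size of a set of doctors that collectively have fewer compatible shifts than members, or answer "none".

A matching saturating every doctor exists, for instance doctor 1→shift 4, doctor 2→shift 1, doctor 3→shift 3, doctor 4→shift 2.
By Hall's marriage theorem, this means |N(S)| ≥ |S| for every subset S, so no violating subset exists.

none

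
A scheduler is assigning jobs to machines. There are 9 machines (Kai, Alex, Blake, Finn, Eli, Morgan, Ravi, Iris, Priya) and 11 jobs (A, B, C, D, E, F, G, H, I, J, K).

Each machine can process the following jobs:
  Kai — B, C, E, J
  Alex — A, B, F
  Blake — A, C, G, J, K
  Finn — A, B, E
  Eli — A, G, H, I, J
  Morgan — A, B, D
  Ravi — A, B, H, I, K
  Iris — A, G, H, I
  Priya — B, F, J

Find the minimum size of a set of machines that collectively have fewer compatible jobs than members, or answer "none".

none

A matching saturating every machine exists, for instance Kai→C, Alex→F, Blake→G, Finn→E, Eli→J, Morgan→D, Ravi→K, Iris→I, Priya→B.
By Hall's marriage theorem, this means |N(S)| ≥ |S| for every subset S, so no violating subset exists.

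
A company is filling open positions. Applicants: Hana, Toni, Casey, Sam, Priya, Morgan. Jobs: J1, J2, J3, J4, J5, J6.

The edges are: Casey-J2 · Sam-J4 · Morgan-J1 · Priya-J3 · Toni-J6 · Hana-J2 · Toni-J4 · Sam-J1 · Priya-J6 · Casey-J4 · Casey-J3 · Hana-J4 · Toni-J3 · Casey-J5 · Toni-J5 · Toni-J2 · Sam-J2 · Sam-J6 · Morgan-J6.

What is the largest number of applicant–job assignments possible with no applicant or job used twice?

For example, pair Hana→J4, Toni→J2, Casey→J5, Sam→J1, Priya→J3, Morgan→J6.
This saturates every applicant, so 6 is the maximum.

6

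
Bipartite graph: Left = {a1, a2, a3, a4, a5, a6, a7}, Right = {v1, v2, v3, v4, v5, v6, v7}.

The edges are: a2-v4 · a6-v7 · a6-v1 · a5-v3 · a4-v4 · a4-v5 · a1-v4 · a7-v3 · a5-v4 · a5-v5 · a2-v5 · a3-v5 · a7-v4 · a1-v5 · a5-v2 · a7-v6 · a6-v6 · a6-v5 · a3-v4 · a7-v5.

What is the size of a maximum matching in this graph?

5

For example, pair a1–v5, a2–v4, a5–v2, a6–v7, a7–v6.
The set {a1, a2, a3, a4} has only 2 neighbours ({v4, v5}), so by Hall's theorem at most 5 of the 7 left vertices can be matched.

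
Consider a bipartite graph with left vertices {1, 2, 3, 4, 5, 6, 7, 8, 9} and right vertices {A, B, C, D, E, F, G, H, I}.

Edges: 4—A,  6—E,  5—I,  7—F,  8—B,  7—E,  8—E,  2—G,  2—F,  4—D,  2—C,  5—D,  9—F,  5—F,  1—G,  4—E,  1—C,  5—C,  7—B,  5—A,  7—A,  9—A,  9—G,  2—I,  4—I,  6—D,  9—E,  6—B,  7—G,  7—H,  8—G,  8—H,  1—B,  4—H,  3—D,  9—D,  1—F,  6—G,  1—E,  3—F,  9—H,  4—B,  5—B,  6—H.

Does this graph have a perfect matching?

One maximum matching: 1–E, 2–C, 3–D, 4–A, 5–I, 6–H, 7–F, 8–B, 9–G.
All 9 left vertices are covered.

Yes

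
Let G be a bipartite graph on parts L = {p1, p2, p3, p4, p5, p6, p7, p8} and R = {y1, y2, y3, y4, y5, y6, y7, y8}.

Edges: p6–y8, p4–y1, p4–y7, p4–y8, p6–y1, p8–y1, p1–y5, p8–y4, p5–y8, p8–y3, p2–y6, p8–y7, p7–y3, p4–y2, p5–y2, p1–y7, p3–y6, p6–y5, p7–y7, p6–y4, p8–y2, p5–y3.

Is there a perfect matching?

No

The set {p2, p3} has only 1 neighbour ({y6}), so by Hall's theorem at most 7 of the 8 left vertices can be matched.
Hence no matching covers every left vertex.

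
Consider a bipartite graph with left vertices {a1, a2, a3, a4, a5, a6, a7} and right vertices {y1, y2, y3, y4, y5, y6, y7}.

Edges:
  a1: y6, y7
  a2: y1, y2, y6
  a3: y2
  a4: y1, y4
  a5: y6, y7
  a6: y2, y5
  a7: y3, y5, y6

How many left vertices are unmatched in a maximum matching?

0

One maximum matching: a1–y6, a2–y1, a3–y2, a4–y4, a5–y7, a6–y5, a7–y3.
All 7 left vertices are matched, so no larger matching exists.
That matches 7 of the 7, leaving 0 unmatched; no matching can do better.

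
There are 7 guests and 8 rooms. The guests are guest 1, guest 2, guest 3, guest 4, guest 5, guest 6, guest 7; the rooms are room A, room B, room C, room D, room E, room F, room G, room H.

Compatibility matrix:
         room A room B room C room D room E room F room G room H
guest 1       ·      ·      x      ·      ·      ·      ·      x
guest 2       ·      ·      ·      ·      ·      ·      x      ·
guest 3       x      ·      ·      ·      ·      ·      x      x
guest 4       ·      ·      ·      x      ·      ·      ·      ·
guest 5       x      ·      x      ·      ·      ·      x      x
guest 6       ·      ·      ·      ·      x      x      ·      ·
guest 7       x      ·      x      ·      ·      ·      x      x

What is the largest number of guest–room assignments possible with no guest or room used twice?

For example, pair guest 1–room C, guest 2–room G, guest 3–room A, guest 4–room D, guest 5–room H, guest 6–room F.
The set {guest 1, guest 2, guest 3, guest 5, guest 7} has only 4 neighbours ({room A, room C, room G, room H}), so by Hall's theorem at most 6 of the 7 guests can be matched.

6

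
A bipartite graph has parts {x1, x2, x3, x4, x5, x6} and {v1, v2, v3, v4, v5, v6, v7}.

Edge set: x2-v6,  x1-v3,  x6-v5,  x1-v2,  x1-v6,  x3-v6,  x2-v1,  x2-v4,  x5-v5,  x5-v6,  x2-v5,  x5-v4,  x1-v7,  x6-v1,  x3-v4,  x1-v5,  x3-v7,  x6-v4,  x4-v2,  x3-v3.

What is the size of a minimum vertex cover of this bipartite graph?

6

A maximum matching has 6 edges (e.g. x1–v3, x2–v6, x3–v7, x4–v2, x5–v4, x6–v1).
By König's theorem the minimum vertex cover has the same size. One such cover is {x1, x2, x3, x4, x5, x6}.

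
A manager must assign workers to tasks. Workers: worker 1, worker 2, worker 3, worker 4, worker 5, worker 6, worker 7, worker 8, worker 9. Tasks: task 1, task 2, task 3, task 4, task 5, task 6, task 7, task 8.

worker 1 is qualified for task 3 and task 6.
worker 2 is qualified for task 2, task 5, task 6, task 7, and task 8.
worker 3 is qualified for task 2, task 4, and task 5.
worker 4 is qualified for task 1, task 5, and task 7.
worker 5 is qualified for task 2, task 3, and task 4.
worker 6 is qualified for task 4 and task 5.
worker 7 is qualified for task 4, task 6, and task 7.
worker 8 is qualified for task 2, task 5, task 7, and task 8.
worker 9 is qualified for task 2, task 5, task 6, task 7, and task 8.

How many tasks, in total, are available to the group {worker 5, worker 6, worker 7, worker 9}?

The union of neighbours of {worker 5, worker 6, worker 7, worker 9} is {task 2, task 3, task 4, task 5, task 6, task 7, task 8}, which has 7 elements.
Since |N(S)| = 7 ≥ |S| = 4, Hall's condition holds for this subset.

7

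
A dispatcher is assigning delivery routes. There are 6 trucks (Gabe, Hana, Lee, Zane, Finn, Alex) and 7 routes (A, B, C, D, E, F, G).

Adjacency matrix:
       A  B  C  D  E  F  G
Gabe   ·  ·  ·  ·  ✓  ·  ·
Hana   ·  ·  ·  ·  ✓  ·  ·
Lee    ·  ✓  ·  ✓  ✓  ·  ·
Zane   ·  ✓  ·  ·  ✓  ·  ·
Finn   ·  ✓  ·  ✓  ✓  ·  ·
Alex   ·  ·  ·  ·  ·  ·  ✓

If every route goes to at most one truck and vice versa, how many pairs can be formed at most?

For example, pair Gabe→E, Lee→D, Zane→B, Alex→G.
The set {Gabe, Hana, Lee, Zane, Finn} has only 3 neighbours ({B, D, E}), so by Hall's theorem at most 4 of the 6 trucks can be matched.

4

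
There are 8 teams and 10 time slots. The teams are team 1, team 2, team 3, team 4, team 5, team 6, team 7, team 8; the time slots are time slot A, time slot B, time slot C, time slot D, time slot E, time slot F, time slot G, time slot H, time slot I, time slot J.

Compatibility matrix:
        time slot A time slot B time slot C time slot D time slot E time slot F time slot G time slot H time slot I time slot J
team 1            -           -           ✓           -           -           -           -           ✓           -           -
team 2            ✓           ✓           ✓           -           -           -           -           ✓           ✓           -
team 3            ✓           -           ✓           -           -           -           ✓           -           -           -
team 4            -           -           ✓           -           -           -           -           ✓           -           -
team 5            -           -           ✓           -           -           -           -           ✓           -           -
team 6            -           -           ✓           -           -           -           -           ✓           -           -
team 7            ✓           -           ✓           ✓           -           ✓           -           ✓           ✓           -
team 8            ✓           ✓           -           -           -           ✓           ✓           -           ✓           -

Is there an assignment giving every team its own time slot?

The set {team 1, team 4, team 5, team 6} has only 2 neighbours ({time slot C, time slot H}), so by Hall's theorem at most 6 of the 8 teams can be matched.
Hence no matching covers every team.

No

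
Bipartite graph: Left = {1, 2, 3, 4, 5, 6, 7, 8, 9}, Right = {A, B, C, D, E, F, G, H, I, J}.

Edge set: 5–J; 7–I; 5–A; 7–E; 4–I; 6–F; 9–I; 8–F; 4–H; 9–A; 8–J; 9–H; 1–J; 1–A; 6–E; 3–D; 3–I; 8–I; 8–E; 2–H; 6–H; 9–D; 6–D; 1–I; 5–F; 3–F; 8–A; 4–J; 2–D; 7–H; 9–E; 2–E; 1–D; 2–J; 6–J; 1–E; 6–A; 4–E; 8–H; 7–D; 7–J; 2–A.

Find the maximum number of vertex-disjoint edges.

One maximum matching: 1→D, 2→E, 3→I, 4→H, 5→F, 6→A, 7→J.
The set {1, 2, 3, 4, 5, 6, 7, 8, 9} has only 7 neighbours ({A, D, E, F, H, I, J}), so by Hall's theorem at most 7 of the 9 left vertices can be matched.

7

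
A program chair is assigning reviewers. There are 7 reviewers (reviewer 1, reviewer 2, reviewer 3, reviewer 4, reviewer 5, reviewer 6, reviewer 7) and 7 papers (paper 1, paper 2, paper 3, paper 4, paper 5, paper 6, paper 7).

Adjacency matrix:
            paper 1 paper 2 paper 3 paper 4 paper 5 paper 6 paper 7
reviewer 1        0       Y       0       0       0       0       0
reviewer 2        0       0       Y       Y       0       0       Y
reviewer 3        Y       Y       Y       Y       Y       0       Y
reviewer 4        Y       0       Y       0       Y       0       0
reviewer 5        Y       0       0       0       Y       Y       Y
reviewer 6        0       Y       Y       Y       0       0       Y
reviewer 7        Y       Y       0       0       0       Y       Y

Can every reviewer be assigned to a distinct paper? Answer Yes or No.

Yes

A valid assignment of size 7: reviewer 1→paper 2, reviewer 2→paper 3, reviewer 3→paper 5, reviewer 4→paper 1, reviewer 5→paper 6, reviewer 6→paper 4, reviewer 7→paper 7.
All 7 reviewers are covered.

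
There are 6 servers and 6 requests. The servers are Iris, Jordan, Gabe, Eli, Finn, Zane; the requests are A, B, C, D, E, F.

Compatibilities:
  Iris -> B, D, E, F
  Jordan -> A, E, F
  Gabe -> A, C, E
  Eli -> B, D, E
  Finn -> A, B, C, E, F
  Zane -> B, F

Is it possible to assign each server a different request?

For example, pair Iris–D, Jordan–F, Gabe–C, Eli–E, Finn–A, Zane–B.
All 6 servers are covered.

Yes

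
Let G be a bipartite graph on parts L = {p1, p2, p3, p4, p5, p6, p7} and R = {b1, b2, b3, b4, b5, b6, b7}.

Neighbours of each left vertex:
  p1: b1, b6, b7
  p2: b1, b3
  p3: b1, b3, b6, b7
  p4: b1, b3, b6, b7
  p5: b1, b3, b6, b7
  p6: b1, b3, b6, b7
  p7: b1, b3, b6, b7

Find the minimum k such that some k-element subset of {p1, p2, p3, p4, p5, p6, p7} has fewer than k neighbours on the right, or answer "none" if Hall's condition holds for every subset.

Take S = {p1, p2, p3, p4, p5}. Its neighbourhood is {b1, b3, b6, b7}, so |N(S)| = 4 < |S| = 5.
Every subset of size less than 5 has at least as many neighbours as members, so 5 is the minimum.

5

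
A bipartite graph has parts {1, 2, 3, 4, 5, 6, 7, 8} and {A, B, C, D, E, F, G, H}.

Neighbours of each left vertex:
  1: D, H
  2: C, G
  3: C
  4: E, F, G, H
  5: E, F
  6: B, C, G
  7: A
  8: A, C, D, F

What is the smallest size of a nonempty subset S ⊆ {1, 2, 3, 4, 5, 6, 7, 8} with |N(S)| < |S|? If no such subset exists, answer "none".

A matching saturating every left vertex exists, for instance 1→D, 2→G, 3→C, 4→H, 5→E, 6→B, 7→A, 8→F.
By Hall's marriage theorem, this means |N(S)| ≥ |S| for every subset S, so no violating subset exists.

none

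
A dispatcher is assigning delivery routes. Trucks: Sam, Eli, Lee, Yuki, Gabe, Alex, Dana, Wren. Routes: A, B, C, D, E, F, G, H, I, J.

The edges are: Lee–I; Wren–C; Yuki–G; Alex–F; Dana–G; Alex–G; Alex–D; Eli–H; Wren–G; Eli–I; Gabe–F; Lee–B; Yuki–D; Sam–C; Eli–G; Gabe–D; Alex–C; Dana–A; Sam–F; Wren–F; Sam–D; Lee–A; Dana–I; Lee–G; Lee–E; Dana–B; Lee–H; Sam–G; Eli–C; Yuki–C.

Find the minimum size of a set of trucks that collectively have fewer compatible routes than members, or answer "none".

5

Take S = {Sam, Yuki, Gabe, Alex, Wren}. Its neighbourhood is {C, D, F, G}, so |N(S)| = 4 < |S| = 5.
Every subset of size less than 5 has at least as many neighbours as members, so 5 is the minimum.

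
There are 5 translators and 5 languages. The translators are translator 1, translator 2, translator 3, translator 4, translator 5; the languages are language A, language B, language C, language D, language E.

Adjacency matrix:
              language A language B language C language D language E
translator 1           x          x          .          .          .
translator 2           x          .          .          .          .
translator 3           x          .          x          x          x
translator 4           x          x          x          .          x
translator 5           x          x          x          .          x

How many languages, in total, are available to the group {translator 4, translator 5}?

4

The union of neighbours of {translator 4, translator 5} is {language A, language B, language C, language E}, which has 4 elements.
Since |N(S)| = 4 ≥ |S| = 2, Hall's condition holds for this subset.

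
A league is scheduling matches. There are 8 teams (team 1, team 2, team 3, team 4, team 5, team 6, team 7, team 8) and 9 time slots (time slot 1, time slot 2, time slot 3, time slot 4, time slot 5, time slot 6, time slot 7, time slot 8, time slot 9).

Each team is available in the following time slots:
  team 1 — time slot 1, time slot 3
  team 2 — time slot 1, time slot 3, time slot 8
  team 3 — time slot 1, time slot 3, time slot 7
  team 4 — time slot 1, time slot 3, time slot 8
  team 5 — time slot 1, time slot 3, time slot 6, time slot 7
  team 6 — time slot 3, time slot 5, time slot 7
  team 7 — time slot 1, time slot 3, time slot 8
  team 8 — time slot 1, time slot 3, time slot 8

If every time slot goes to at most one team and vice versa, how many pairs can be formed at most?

One maximum matching: team 1→time slot 1, team 2→time slot 3, team 3→time slot 7, team 4→time slot 8, team 5→time slot 6, team 6→time slot 5.
The set {team 1, team 2, team 4, team 7, team 8} has only 3 neighbours ({time slot 1, time slot 3, time slot 8}), so by Hall's theorem at most 6 of the 8 teams can be matched.

6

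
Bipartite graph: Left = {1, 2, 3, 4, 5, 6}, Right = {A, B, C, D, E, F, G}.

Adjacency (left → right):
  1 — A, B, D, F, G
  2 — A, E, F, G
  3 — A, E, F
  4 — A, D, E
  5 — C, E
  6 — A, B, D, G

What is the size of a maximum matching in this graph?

6

One maximum matching: 1–A, 2–G, 3–F, 4–D, 5–E, 6–B.
This saturates every left vertex, so 6 is the maximum.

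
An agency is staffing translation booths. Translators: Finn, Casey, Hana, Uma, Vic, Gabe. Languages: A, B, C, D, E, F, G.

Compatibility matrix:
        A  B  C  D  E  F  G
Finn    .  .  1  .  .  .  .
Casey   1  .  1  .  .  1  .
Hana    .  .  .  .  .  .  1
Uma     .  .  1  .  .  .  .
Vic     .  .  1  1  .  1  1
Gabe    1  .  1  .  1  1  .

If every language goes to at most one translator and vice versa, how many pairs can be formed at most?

5

One maximum matching: Finn-C, Casey-A, Hana-G, Vic-F, Gabe-E.
The set {Finn, Uma} has only 1 neighbour ({C}), so by Hall's theorem at most 5 of the 6 translators can be matched.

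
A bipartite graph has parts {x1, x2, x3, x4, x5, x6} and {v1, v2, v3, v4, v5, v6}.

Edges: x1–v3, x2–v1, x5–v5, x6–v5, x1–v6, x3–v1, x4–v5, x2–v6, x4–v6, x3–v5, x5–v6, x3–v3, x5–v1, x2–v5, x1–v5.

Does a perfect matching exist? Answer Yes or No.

The set {x1, x2, x3, x4, x5, x6} has only 4 neighbours ({v1, v3, v5, v6}), so by Hall's theorem at most 4 of the 6 left vertices can be matched.
Hence no matching covers every left vertex.

No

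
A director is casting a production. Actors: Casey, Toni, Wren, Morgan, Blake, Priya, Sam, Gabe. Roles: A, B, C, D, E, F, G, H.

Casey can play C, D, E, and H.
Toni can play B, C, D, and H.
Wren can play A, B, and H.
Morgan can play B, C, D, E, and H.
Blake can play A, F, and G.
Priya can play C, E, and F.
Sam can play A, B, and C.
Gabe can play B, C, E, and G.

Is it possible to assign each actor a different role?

Yes

One maximum matching: Casey-E, Toni-D, Wren-A, Morgan-H, Blake-G, Priya-F, Sam-C, Gabe-B.
All 8 actors are covered.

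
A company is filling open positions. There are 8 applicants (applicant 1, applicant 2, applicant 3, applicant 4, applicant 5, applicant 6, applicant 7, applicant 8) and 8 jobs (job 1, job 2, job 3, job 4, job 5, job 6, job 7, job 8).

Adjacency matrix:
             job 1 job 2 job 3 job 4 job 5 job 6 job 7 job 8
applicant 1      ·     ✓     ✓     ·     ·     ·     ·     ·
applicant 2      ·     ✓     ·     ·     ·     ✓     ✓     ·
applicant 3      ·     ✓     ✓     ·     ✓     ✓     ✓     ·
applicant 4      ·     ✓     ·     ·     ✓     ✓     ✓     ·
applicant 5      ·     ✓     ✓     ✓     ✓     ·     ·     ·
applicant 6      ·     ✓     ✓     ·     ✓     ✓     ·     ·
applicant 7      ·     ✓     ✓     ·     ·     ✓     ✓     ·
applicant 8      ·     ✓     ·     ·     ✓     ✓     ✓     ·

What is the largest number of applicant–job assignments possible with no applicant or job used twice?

6

For example, pair applicant 1→job 3, applicant 2→job 7, applicant 3→job 5, applicant 4→job 6, applicant 5→job 4, applicant 6→job 2.
The set {applicant 1, applicant 2, applicant 3, applicant 4, applicant 6, applicant 7, applicant 8} has only 5 neighbours ({job 2, job 3, job 5, job 6, job 7}), so by Hall's theorem at most 6 of the 8 applicants can be matched.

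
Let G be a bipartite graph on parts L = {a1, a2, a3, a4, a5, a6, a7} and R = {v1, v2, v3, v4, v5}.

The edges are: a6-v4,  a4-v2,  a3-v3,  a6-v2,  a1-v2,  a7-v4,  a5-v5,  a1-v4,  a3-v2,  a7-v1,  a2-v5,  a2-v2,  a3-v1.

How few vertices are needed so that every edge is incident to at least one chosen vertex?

5

{a3, a7, v2, v4, v5} is a vertex cover of size 5: every edge has an endpoint in this set.
No smaller cover exists because a1–v4, a2–v5, a3–v3, a4–v2, a7–v1 is a matching of size 5, and a cover must include an endpoint of each of these disjoint edges (König's theorem).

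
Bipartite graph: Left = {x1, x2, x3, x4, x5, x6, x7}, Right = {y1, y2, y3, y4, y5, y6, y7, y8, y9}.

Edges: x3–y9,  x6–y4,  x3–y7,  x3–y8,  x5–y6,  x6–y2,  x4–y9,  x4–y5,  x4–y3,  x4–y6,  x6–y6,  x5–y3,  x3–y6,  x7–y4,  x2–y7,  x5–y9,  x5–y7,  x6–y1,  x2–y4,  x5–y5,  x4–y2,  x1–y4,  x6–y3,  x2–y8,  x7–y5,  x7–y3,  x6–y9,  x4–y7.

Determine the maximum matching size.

For example, pair x1–y4, x2–y8, x3–y9, x4–y7, x5–y6, x6–y1, x7–y3.
All 7 left vertices are matched, so no larger matching exists.

7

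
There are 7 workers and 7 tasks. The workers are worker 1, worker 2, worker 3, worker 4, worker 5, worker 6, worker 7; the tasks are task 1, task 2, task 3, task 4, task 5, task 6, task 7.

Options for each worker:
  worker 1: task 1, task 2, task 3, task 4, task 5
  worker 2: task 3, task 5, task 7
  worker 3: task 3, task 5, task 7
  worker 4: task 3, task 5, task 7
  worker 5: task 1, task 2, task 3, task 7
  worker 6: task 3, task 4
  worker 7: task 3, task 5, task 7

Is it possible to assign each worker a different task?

The set {worker 2, worker 3, worker 4, worker 7} has only 3 neighbours ({task 3, task 5, task 7}), so by Hall's theorem at most 6 of the 7 workers can be matched.
Hence no matching covers every worker.

No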